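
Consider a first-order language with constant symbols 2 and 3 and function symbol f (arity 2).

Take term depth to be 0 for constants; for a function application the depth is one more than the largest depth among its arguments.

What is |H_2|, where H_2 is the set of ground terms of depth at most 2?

Let N_k count ground terms of depth at most k. Each non-constant term of depth ≤ k is some function symbol applied to depth-≤(k−1) arguments, giving N_k = 2 + N_{k-1}^2.
N_0 = 2
N_1 = 2 + 2^2 = 6
N_2 = 2 + 6^2 = 38

38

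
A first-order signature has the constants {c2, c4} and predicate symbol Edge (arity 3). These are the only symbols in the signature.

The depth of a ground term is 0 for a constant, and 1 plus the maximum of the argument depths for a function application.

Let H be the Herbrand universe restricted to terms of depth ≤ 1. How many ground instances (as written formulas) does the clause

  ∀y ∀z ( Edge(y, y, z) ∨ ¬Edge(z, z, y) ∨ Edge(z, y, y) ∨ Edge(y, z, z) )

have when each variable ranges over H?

Ground terms of depth ≤ 1:
  With no function symbols every ground term is a constant, so there are exactly 2 ground terms at every depth bound.
  N_0 = 2
  N_1 = 2
So there are 2 ground terms available for substitution.
Each of y, z ranges independently over the available ground terms, and distinct assignments produce distinct instances.
Number of ground instances = 2^2 = 4.

4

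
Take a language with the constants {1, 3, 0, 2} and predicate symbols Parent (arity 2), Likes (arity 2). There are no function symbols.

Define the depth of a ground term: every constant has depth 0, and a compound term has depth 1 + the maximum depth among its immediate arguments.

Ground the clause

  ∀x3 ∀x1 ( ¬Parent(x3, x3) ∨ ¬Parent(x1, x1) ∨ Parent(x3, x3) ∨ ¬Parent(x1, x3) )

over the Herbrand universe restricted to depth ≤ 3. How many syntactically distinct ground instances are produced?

16

Ground terms of depth ≤ 3:
  With no function symbols every ground term is a constant, so there are exactly 4 ground terms at every depth bound.
  N_0 = 4
  N_1 = 4
  N_2 = 4
  N_3 = 4
  Explicitly: 1, 3, 0, 2.
So there are 4 ground terms available for substitution.
The clause has 2 distinct variables (x3, x1), each appearing in the body. In the free term algebra distinct substitutions yield syntactically distinct ground instances.
Number of ground instances = 4^2 = 16.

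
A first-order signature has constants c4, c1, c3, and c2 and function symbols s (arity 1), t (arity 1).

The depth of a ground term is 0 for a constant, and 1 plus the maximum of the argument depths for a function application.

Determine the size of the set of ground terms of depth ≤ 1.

Write N_k for the number of ground terms of depth ≤ k. A term of depth ≤ k is either a constant or a function symbol applied to arguments of depth ≤ k−1, so N_k = 4 + N_{k-1} + N_{k-1}.
N_0 = 4
N_1 = 4 + 4 + 4 = 12
Explicitly: c4, c1, c3, c2, s(c4), s(c1), s(c3), s(c2), t(c4), t(c1), t(c3), t(c2).

12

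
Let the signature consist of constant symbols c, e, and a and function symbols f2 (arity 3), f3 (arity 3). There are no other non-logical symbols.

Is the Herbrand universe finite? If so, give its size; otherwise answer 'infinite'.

infinite

The signature has at least one function symbol (f2, arity 3) and at least one constant (c).
Iterating f2 gives infinitely many distinct ground terms: c, f2(c, c, c), f2(f2(c, c, c), f2(c, c, c), f2(c, c, c)), ...
So the Herbrand universe is infinite.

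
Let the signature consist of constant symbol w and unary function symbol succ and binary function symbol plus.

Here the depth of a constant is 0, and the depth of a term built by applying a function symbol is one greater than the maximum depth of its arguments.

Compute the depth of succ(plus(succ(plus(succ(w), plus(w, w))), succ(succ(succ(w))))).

depth(succ(w)) = 1 + depth(w) = 1 + 0 = 1
depth(plus(w, w)) = 1 + max(0, 0) = 1
depth(plus(succ(w), plus(w, w))) = 1 + max(1, 1) = 2
depth(succ(plus(succ(w), plus(w, w)))) = 1 + depth(plus(succ(w), plus(w, w))) = 1 + 2 = 3
depth(succ(succ(w))) = 1 + depth(succ(w)) = 1 + 1 = 2
depth(succ(succ(succ(w)))) = 1 + depth(succ(succ(w))) = 1 + 2 = 3
depth(plus(succ(plus(succ(w), plus(w, w))), succ(succ(succ(w))))) = 1 + max(3, 3) = 4
depth(succ(plus(succ(plus(succ(w), plus(w, w))), succ(succ(succ(w)))))) = 1 + depth(plus(succ(plus(succ(w), plus(w, w))), succ(succ(succ(w))))) = 1 + 4 = 5

5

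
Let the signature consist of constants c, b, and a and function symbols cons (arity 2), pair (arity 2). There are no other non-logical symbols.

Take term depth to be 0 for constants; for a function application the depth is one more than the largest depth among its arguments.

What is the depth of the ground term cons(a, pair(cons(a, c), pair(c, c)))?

3

depth(cons(a, c)) = 1 + max(0, 0) = 1
depth(pair(c, c)) = 1 + max(0, 0) = 1
depth(pair(cons(a, c), pair(c, c))) = 1 + max(1, 1) = 2
depth(cons(a, pair(cons(a, c), pair(c, c)))) = 1 + max(0, 2) = 3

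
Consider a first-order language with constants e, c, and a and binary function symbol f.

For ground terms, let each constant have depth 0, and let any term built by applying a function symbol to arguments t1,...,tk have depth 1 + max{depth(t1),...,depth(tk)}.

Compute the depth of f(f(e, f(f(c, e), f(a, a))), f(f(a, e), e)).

depth(f(c, e)) = 1 + max(0, 0) = 1
depth(f(a, a)) = 1 + max(0, 0) = 1
depth(f(f(c, e), f(a, a))) = 1 + max(1, 1) = 2
depth(f(e, f(f(c, e), f(a, a)))) = 1 + max(0, 2) = 3
depth(f(a, e)) = 1 + max(0, 0) = 1
depth(f(f(a, e), e)) = 1 + max(1, 0) = 2
depth(f(f(e, f(f(c, e), f(a, a))), f(f(a, e), e))) = 1 + max(3, 2) = 4

4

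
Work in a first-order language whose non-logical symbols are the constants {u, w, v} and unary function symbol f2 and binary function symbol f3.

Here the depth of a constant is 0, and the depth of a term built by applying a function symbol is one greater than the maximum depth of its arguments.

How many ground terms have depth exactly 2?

228

Count level by level. With function symbols f2/1, f3/2, the terms of depth ≤ k are the 3 constants together with each function applied to depth-≤(k−1) tuples, so N_k = 3 + N_{k-1} + N_{k-1}^2.
N_0 = 3
N_1 = 3 + 3 + 3^2 = 15
N_2 = 3 + 15 + 15^2 = 243
Terms of depth exactly 2: N_2 − N_1 = 243 − 15 = 228.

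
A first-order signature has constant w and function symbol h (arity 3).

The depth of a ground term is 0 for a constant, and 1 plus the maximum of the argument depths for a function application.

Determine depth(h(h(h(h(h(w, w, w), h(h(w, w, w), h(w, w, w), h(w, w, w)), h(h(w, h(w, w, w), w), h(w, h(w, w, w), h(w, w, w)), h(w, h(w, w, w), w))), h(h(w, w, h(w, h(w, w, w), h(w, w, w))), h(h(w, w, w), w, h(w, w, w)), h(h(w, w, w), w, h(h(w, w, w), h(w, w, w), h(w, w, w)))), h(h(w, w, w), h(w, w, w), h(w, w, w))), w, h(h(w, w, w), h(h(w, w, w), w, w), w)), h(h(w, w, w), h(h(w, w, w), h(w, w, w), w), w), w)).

depth(h(w, w, w)) = 1 + max(0, 0, 0) = 1
depth(h(h(w, w, w), h(w, w, w), h(w, w, w))) = 1 + max(1, 1, 1) = 2
depth(h(w, h(w, w, w), w)) = 1 + max(0, 1, 0) = 2
depth(h(w, h(w, w, w), h(w, w, w))) = 1 + max(0, 1, 1) = 2
depth(h(h(w, h(w, w, w), w), h(w, h(w, w, w), h(w, w, w)), h(w, h(w, w, w), w))) = 1 + max(2, 2, 2) = 3
depth(h(h(w, w, w), h(h(w, w, w), h(w, w, w), h(w, w, w)), h(h(w, h(w, w, w), w), h(w, h(w, w, w), h(w, w, w)), h(w, h(w, w, w), w)))) = 1 + max(1, 2, 3) = 4
depth(h(w, w, h(w, h(w, w, w), h(w, w, w)))) = 1 + max(0, 0, 2) = 3
depth(h(h(w, w, w), w, h(w, w, w))) = 1 + max(1, 0, 1) = 2
depth(h(h(w, w, w), w, h(h(w, w, w), h(w, w, w), h(w, w, w)))) = 1 + max(1, 0, 2) = 3
depth(h(h(w, w, h(w, h(w, w, w), h(w, w, w))), h(h(w, w, w), w, h(w, w, w)), h(h(w, w, w), w, h(h(w, w, w), h(w, w, w), h(w, w, w))))) = 1 + max(3, 2, 3) = 4
depth(h(h(h(w, w, w), h(h(w, w, w), h(w, w, w), h(w, w, w)), h(h(w, h(w, w, w), w), h(w, h(w, w, w), h(w, w, w)), h(w, h(w, w, w), w))), h(h(w, w, h(w, h(w, w, w), h(w, w, w))), h(h(w, w, w), w, h(w, w, w)), h(h(w, w, w), w, h(h(w, w, w), h(w, w, w), h(w, w, w)))), h(h(w, w, w), h(w, w, w), h(w, w, w)))) = 1 + max(4, 4, 2) = 5
depth(h(h(w, w, w), w, w)) = 1 + max(1, 0, 0) = 2
depth(h(h(w, w, w), h(h(w, w, w), w, w), w)) = 1 + max(1, 2, 0) = 3
depth(h(h(h(h(w, w, w), h(h(w, w, w), h(w, w, w), h(w, w, w)), h(h(w, h(w, w, w), w), h(w, h(w, w, w), h(w, w, w)), h(w, h(w, w, w), w))), h(h(w, w, h(w, h(w, w, w), h(w, w, w))), h(h(w, w, w), w, h(w, w, w)), h(h(w, w, w), w, h(h(w, w, w), h(w, w, w), h(w, w, w)))), h(h(w, w, w), h(w, w, w), h(w, w, w))), w, h(h(w, w, w), h(h(w, w, w), w, w), w))) = 1 + max(5, 0, 3) = 6
depth(h(h(w, w, w), h(w, w, w), w)) = 1 + max(1, 1, 0) = 2
depth(h(h(w, w, w), h(h(w, w, w), h(w, w, w), w), w)) = 1 + max(1, 2, 0) = 3
depth(h(h(h(h(h(w, w, w), h(h(w, w, w), h(w, w, w), h(w, w, w)), h(h(w, h(w, w, w), w), h(w, h(w, w, w), h(w, w, w)), h(w, h(w, w, w), w))), h(h(w, w, h(w, h(w, w, w), h(w, w, w))), h(h(w, w, w), w, h(w, w, w)), h(h(w, w, w), w, h(h(w, w, w), h(w, w, w), h(w, w, w)))), h(h(w, w, w), h(w, w, w), h(w, w, w))), w, h(h(w, w, w), h(h(w, w, w), w, w), w)), h(h(w, w, w), h(h(w, w, w), h(w, w, w), w), w), w)) = 1 + max(6, 3, 0) = 7

7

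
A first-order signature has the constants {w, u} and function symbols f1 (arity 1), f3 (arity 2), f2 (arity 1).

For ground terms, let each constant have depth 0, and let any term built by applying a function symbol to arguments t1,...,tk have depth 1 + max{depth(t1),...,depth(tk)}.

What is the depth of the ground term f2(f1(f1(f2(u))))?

depth(f2(u)) = 1 + depth(u) = 1 + 0 = 1
depth(f1(f2(u))) = 1 + depth(f2(u)) = 1 + 1 = 2
depth(f1(f1(f2(u)))) = 1 + depth(f1(f2(u))) = 1 + 2 = 3
depth(f2(f1(f1(f2(u))))) = 1 + depth(f1(f1(f2(u)))) = 1 + 3 = 4

4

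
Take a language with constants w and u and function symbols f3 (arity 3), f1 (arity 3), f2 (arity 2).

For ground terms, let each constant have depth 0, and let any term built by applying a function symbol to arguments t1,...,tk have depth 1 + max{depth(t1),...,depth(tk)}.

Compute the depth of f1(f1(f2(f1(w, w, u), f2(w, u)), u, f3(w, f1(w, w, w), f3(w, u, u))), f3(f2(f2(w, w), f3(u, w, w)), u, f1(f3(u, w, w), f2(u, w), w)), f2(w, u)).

4

depth(f1(w, w, u)) = 1 + max(0, 0, 0) = 1
depth(f2(w, u)) = 1 + max(0, 0) = 1
depth(f2(f1(w, w, u), f2(w, u))) = 1 + max(1, 1) = 2
depth(f1(w, w, w)) = 1 + max(0, 0, 0) = 1
depth(f3(w, u, u)) = 1 + max(0, 0, 0) = 1
depth(f3(w, f1(w, w, w), f3(w, u, u))) = 1 + max(0, 1, 1) = 2
depth(f1(f2(f1(w, w, u), f2(w, u)), u, f3(w, f1(w, w, w), f3(w, u, u)))) = 1 + max(2, 0, 2) = 3
depth(f2(w, w)) = 1 + max(0, 0) = 1
depth(f3(u, w, w)) = 1 + max(0, 0, 0) = 1
depth(f2(f2(w, w), f3(u, w, w))) = 1 + max(1, 1) = 2
depth(f2(u, w)) = 1 + max(0, 0) = 1
depth(f1(f3(u, w, w), f2(u, w), w)) = 1 + max(1, 1, 0) = 2
depth(f3(f2(f2(w, w), f3(u, w, w)), u, f1(f3(u, w, w), f2(u, w), w))) = 1 + max(2, 0, 2) = 3
depth(f1(f1(f2(f1(w, w, u), f2(w, u)), u, f3(w, f1(w, w, w), f3(w, u, u))), f3(f2(f2(w, w), f3(u, w, w)), u, f1(f3(u, w, w), f2(u, w), w)), f2(w, u))) = 1 + max(3, 3, 1) = 4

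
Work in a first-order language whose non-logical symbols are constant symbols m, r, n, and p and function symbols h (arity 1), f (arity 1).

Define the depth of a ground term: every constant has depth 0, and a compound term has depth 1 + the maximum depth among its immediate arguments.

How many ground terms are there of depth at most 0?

4

Let N_k count ground terms of depth at most k. Each non-constant term of depth ≤ k is some function symbol applied to depth-≤(k−1) arguments, giving N_k = 4 + N_{k-1} + N_{k-1}.
N_0 = 4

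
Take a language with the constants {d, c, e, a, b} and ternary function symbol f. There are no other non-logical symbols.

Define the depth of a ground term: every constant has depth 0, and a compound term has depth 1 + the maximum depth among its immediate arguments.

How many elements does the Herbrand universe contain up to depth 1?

130

Let N_k count ground terms of depth at most k. Each non-constant term of depth ≤ k is some function symbol applied to depth-≤(k−1) arguments, giving N_k = 5 + N_{k-1}^3.
N_0 = 5
N_1 = 5 + 5^3 = 130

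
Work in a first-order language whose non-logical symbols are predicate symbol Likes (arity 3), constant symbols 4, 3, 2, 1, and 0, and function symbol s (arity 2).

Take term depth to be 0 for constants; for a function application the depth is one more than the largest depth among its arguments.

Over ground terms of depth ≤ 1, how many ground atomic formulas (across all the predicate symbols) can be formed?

First count ground terms of depth ≤ 1.
Count level by level. With function symbols s/2, the terms of depth ≤ k are the 5 constants together with each function applied to depth-≤(k−1) tuples, so N_k = 5 + N_{k-1}^2.
N_0 = 5
N_1 = 5 + 5^2 = 30
So |H| = 30.
Each predicate of arity r yields |H|^r ground atoms (one per choice of an r-tuple from H):
  Likes: 30^3 = 27000
Total ground atoms: 27000.

27000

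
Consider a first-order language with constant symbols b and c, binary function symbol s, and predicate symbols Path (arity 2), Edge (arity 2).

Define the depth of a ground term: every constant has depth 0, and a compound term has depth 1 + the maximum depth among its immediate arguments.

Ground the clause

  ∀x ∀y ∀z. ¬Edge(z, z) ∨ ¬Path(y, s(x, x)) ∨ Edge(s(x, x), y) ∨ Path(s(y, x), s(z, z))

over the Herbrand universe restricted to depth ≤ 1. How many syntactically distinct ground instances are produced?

Ground terms of depth ≤ 1:
  Write N_k for the number of ground terms of depth ≤ k. A term of depth ≤ k is either a constant or a function symbol applied to arguments of depth ≤ k−1, so N_k = 2 + N_{k-1}^2.
  N_0 = 2
  N_1 = 2 + 2^2 = 6
  Explicitly: b, c, s(b, b), s(b, c), s(c, b), s(c, c).
So there are 6 ground terms available for substitution.
Each of x, y, z ranges independently over the available ground terms, and distinct assignments produce distinct instances.
Number of ground instances = 6^3 = 216.

216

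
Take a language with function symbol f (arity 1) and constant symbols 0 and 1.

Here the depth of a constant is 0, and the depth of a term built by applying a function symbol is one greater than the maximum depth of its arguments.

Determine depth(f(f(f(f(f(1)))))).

5

depth(f(1)) = 1 + depth(1) = 1 + 0 = 1
depth(f(f(1))) = 1 + depth(f(1)) = 1 + 1 = 2
depth(f(f(f(1)))) = 1 + depth(f(f(1))) = 1 + 2 = 3
depth(f(f(f(f(1))))) = 1 + depth(f(f(f(1)))) = 1 + 3 = 4
depth(f(f(f(f(f(1)))))) = 1 + depth(f(f(f(f(1))))) = 1 + 4 = 5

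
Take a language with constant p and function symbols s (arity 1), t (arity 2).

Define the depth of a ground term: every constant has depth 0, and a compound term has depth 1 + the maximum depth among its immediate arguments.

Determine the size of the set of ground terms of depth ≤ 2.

13

Let N_k count ground terms of depth at most k. Each non-constant term of depth ≤ k is some function symbol applied to depth-≤(k−1) arguments, giving N_k = 1 + N_{k-1} + N_{k-1}^2.
N_0 = 1
N_1 = 1 + 1 + 1^2 = 3
N_2 = 1 + 3 + 3^2 = 13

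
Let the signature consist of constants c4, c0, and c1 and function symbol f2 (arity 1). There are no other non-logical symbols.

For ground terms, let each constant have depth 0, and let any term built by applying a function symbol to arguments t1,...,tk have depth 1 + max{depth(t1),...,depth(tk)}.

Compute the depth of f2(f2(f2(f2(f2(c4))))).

5

depth(f2(c4)) = 1 + depth(c4) = 1 + 0 = 1
depth(f2(f2(c4))) = 1 + depth(f2(c4)) = 1 + 1 = 2
depth(f2(f2(f2(c4)))) = 1 + depth(f2(f2(c4))) = 1 + 2 = 3
depth(f2(f2(f2(f2(c4))))) = 1 + depth(f2(f2(f2(c4)))) = 1 + 3 = 4
depth(f2(f2(f2(f2(f2(c4)))))) = 1 + depth(f2(f2(f2(f2(c4))))) = 1 + 4 = 5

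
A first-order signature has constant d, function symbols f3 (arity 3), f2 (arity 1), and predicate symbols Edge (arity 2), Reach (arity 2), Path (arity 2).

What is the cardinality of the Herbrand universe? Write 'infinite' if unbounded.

The signature has at least one function symbol (f3, arity 3) and at least one constant (d).
Iterating f3 gives infinitely many distinct ground terms: d, f3(d, d, d), f3(f3(d, d, d), f3(d, d, d), f3(d, d, d)), ...
So the Herbrand universe is infinite.

infinite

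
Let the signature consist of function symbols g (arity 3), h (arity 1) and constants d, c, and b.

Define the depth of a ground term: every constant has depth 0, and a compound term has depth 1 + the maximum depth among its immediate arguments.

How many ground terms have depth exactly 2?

Count level by level. With function symbols g/3, h/1, the terms of depth ≤ k are the 3 constants together with each function applied to depth-≤(k−1) tuples, so N_k = 3 + N_{k-1}^3 + N_{k-1}.
N_0 = 3
N_1 = 3 + 3^3 + 3 = 33
N_2 = 3 + 33^3 + 33 = 35973
Terms of depth exactly 2: N_2 − N_1 = 35973 − 33 = 35940.

35940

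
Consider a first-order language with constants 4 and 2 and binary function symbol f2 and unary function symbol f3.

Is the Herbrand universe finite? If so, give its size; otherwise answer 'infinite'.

infinite

The signature has at least one function symbol (f2, arity 2) and at least one constant (4).
Iterating f2 gives infinitely many distinct ground terms: 4, f2(4, 4), f2(f2(4, 4), f2(4, 4)), ...
So the Herbrand universe is infinite.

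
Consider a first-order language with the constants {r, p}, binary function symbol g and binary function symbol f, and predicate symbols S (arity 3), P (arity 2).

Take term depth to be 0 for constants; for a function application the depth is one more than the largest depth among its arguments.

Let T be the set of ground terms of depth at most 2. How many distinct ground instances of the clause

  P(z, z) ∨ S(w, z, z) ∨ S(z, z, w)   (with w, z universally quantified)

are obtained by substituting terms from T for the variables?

Ground terms of depth ≤ 2:
  If N_k denotes the number of depth-≤k ground terms, the 2 constants give N_0 = 2, and each function symbol of arity r contributes N_{k-1}^r new terms at level k: N_k = 2 + N_{k-1}^2 + N_{k-1}^2.
  N_0 = 2
  N_1 = 2 + 2^2 + 2^2 = 10
  N_2 = 2 + 10^2 + 10^2 = 202
So there are 202 ground terms available for substitution.
The body mentions every one of the 2 quantified variables; since ground terms form a free algebra, no two substitutions collapse to the same formula.
Number of ground instances = 202^2 = 40804.

40804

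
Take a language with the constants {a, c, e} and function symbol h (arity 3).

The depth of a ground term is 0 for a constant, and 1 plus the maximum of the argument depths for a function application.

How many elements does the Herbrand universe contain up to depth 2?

27003

If N_k denotes the number of depth-≤k ground terms, the 3 constants give N_0 = 3, and each function symbol of arity r contributes N_{k-1}^r new terms at level k: N_k = 3 + N_{k-1}^3.
N_0 = 3
N_1 = 3 + 3^3 = 30
N_2 = 3 + 30^3 = 27003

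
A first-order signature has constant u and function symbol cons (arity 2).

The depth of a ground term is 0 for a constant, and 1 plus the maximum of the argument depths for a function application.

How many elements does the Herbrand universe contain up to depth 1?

2

If N_k denotes the number of depth-≤k ground terms, the 1 constant gives N_0 = 1, and each function symbol of arity r contributes N_{k-1}^r new terms at level k: N_k = 1 + N_{k-1}^2.
N_0 = 1
N_1 = 1 + 1^2 = 2
Explicitly: u, cons(u, u).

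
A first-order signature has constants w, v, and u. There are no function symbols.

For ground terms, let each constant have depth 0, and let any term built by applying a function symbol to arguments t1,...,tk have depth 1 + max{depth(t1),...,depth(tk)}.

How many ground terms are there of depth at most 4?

With no function symbols every ground term is a constant, so there are exactly 3 ground terms at every depth bound.
N_0 = 3
N_1 = 3
N_2 = 3
N_3 = 3
N_4 = 3
Explicitly: w, v, u.

3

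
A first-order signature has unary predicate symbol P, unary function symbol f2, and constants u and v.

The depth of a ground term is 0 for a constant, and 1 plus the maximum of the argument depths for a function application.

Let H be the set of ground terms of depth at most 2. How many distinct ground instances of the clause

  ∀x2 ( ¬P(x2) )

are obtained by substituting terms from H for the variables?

Ground terms of depth ≤ 2:
  Write N_k for the number of ground terms of depth ≤ k. A term of depth ≤ k is either a constant or a function symbol applied to arguments of depth ≤ k−1, so N_k = 2 + N_{k-1}.
  N_0 = 2
  N_1 = 2 + 2 = 4
  N_2 = 2 + 4 = 6
  Explicitly: u, v, f2(u), f2(v), f2(f2(u)), f2(f2(v)).
So there are 6 ground terms available for substitution.
The clause has 1 distinct variable (x2), which appears in the body. In the free term algebra distinct substitutions yield syntactically distinct ground instances.
Number of ground instances = 6.

6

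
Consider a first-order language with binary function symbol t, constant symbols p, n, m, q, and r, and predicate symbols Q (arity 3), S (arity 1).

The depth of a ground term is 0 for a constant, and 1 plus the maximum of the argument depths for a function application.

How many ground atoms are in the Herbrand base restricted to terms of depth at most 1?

First count ground terms of depth ≤ 1.
Count level by level. With function symbols t/2, the terms of depth ≤ k are the 5 constants together with each function applied to depth-≤(k−1) tuples, so N_k = 5 + N_{k-1}^2.
N_0 = 5
N_1 = 5 + 5^2 = 30
So |H| = 30.
Ground atoms are formed by filling each argument slot of a predicate with a term from H, so an r-ary predicate gives |H|^r atoms:
  Q: 30^3 = 27000;  S: 30
Total ground atoms: 27000 + 30 = 27030.

27030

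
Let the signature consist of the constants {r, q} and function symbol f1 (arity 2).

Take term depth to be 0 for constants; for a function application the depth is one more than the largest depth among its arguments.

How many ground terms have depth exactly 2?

If N_k denotes the number of depth-≤k ground terms, the 2 constants give N_0 = 2, and each function symbol of arity r contributes N_{k-1}^r new terms at level k: N_k = 2 + N_{k-1}^2.
N_0 = 2
N_1 = 2 + 2^2 = 6
N_2 = 2 + 6^2 = 38
Terms of depth exactly 2: N_2 − N_1 = 38 − 6 = 32.

32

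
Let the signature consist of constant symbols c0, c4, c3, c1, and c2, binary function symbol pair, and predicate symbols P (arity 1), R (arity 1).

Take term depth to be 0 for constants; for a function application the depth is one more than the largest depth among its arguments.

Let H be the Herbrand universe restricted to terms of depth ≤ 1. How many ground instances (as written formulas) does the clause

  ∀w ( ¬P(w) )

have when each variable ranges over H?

30

Ground terms of depth ≤ 1:
  Let N_k = |{terms of depth ≤ k}|. Then N_0 = 5 and N_k = 5 + N_{k-1}^2 for k ≥ 1 (one summand per function symbol, arity giving the exponent).
  N_0 = 5
  N_1 = 5 + 5^2 = 30
So there are 30 ground terms available for substitution.
The variable w ranges independently over the available ground terms, and distinct assignments produce distinct instances.
Number of ground instances = 30.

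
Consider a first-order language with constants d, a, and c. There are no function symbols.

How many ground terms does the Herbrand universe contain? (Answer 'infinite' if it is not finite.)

There are no function symbols, so every ground term is one of the 3 constants.
The Herbrand universe is {d, a, c}, which is finite with 3 elements.

3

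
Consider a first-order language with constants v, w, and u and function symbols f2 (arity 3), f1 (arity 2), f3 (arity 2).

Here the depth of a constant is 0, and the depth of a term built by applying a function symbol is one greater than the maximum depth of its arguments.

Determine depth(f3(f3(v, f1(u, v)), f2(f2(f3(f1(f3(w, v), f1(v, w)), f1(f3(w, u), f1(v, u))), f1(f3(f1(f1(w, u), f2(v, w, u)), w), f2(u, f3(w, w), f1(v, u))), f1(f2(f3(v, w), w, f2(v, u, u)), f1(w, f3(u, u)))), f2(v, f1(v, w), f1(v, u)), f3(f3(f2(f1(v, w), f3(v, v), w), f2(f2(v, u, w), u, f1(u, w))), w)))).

7

depth(f1(u, v)) = 1 + max(0, 0) = 1
depth(f3(v, f1(u, v))) = 1 + max(0, 1) = 2
depth(f3(w, v)) = 1 + max(0, 0) = 1
depth(f1(v, w)) = 1 + max(0, 0) = 1
depth(f1(f3(w, v), f1(v, w))) = 1 + max(1, 1) = 2
depth(f3(w, u)) = 1 + max(0, 0) = 1
depth(f1(v, u)) = 1 + max(0, 0) = 1
depth(f1(f3(w, u), f1(v, u))) = 1 + max(1, 1) = 2
depth(f3(f1(f3(w, v), f1(v, w)), f1(f3(w, u), f1(v, u)))) = 1 + max(2, 2) = 3
depth(f1(w, u)) = 1 + max(0, 0) = 1
depth(f2(v, w, u)) = 1 + max(0, 0, 0) = 1
depth(f1(f1(w, u), f2(v, w, u))) = 1 + max(1, 1) = 2
depth(f3(f1(f1(w, u), f2(v, w, u)), w)) = 1 + max(2, 0) = 3
depth(f3(w, w)) = 1 + max(0, 0) = 1
depth(f2(u, f3(w, w), f1(v, u))) = 1 + max(0, 1, 1) = 2
depth(f1(f3(f1(f1(w, u), f2(v, w, u)), w), f2(u, f3(w, w), f1(v, u)))) = 1 + max(3, 2) = 4
depth(f3(v, w)) = 1 + max(0, 0) = 1
depth(f2(v, u, u)) = 1 + max(0, 0, 0) = 1
depth(f2(f3(v, w), w, f2(v, u, u))) = 1 + max(1, 0, 1) = 2
depth(f3(u, u)) = 1 + max(0, 0) = 1
depth(f1(w, f3(u, u))) = 1 + max(0, 1) = 2
depth(f1(f2(f3(v, w), w, f2(v, u, u)), f1(w, f3(u, u)))) = 1 + max(2, 2) = 3
depth(f2(f3(f1(f3(w, v), f1(v, w)), f1(f3(w, u), f1(v, u))), f1(f3(f1(f1(w, u), f2(v, w, u)), w), f2(u, f3(w, w), f1(v, u))), f1(f2(f3(v, w), w, f2(v, u, u)), f1(w, f3(u, u))))) = 1 + max(3, 4, 3) = 5
depth(f2(v, f1(v, w), f1(v, u))) = 1 + max(0, 1, 1) = 2
depth(f3(v, v)) = 1 + max(0, 0) = 1
depth(f2(f1(v, w), f3(v, v), w)) = 1 + max(1, 1, 0) = 2
depth(f2(v, u, w)) = 1 + max(0, 0, 0) = 1
depth(f1(u, w)) = 1 + max(0, 0) = 1
depth(f2(f2(v, u, w), u, f1(u, w))) = 1 + max(1, 0, 1) = 2
depth(f3(f2(f1(v, w), f3(v, v), w), f2(f2(v, u, w), u, f1(u, w)))) = 1 + max(2, 2) = 3
depth(f3(f3(f2(f1(v, w), f3(v, v), w), f2(f2(v, u, w), u, f1(u, w))), w)) = 1 + max(3, 0) = 4
depth(f2(f2(f3(f1(f3(w, v), f1(v, w)), f1(f3(w, u), f1(v, u))), f1(f3(f1(f1(w, u), f2(v, w, u)), w), f2(u, f3(w, w), f1(v, u))), f1(f2(f3(v, w), w, f2(v, u, u)), f1(w, f3(u, u)))), f2(v, f1(v, w), f1(v, u)), f3(f3(f2(f1(v, w), f3(v, v), w), f2(f2(v, u, w), u, f1(u, w))), w))) = 1 + max(5, 2, 4) = 6
depth(f3(f3(v, f1(u, v)), f2(f2(f3(f1(f3(w, v), f1(v, w)), f1(f3(w, u), f1(v, u))), f1(f3(f1(f1(w, u), f2(v, w, u)), w), f2(u, f3(w, w), f1(v, u))), f1(f2(f3(v, w), w, f2(v, u, u)), f1(w, f3(u, u)))), f2(v, f1(v, w), f1(v, u)), f3(f3(f2(f1(v, w), f3(v, v), w), f2(f2(v, u, w), u, f1(u, w))), w)))) = 1 + max(2, 6) = 7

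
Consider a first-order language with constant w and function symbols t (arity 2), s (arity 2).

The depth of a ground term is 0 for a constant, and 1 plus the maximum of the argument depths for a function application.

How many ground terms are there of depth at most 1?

If N_k denotes the number of depth-≤k ground terms, the 1 constant gives N_0 = 1, and each function symbol of arity r contributes N_{k-1}^r new terms at level k: N_k = 1 + N_{k-1}^2 + N_{k-1}^2.
N_0 = 1
N_1 = 1 + 1^2 + 1^2 = 3
Explicitly: w, t(w, w), s(w, w).

3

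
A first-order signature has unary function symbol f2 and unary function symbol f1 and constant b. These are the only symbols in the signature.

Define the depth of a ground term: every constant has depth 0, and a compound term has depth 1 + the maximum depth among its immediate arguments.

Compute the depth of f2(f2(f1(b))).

3

depth(f1(b)) = 1 + depth(b) = 1 + 0 = 1
depth(f2(f1(b))) = 1 + depth(f1(b)) = 1 + 1 = 2
depth(f2(f2(f1(b)))) = 1 + depth(f2(f1(b))) = 1 + 2 = 3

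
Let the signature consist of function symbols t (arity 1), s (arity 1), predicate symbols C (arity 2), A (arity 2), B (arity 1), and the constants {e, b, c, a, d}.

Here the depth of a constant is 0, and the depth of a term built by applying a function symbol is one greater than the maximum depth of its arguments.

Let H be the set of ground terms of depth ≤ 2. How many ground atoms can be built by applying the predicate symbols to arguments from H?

First count ground terms of depth ≤ 2.
Count level by level. With function symbols t/1, s/1, the terms of depth ≤ k are the 5 constants together with each function applied to depth-≤(k−1) tuples, so N_k = 5 + N_{k-1} + N_{k-1}.
N_0 = 5
N_1 = 5 + 5 + 5 = 15
N_2 = 5 + 15 + 15 = 35
So |H| = 35.
For each predicate symbol, the number of ground atoms is |H| raised to its arity; summing:
  C: 35^2 = 1225;  A: 35^2 = 1225;  B: 35
Total ground atoms: 1225 + 1225 + 35 = 2485.

2485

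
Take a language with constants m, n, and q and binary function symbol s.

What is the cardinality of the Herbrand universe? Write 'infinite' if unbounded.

The signature has at least one function symbol (s, arity 2) and at least one constant (m).
Iterating s gives infinitely many distinct ground terms: m, s(m, m), s(s(m, m), s(m, m)), ...
So the Herbrand universe is infinite.

infinite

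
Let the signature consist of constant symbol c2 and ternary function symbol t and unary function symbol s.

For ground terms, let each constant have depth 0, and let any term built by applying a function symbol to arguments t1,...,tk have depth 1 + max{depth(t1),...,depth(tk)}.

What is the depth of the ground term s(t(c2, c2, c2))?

depth(t(c2, c2, c2)) = 1 + max(0, 0, 0) = 1
depth(s(t(c2, c2, c2))) = 1 + depth(t(c2, c2, c2)) = 1 + 1 = 2

2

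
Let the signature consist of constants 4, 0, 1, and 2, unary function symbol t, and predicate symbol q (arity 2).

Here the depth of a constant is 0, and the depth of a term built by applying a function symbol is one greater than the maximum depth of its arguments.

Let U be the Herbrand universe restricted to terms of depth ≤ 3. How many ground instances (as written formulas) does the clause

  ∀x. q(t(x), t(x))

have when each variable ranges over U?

16

Ground terms of depth ≤ 3:
  Count level by level. With function symbols t/1, the terms of depth ≤ k are the 4 constants together with each function applied to depth-≤(k−1) tuples, so N_k = 4 + N_{k-1}.
  N_0 = 4
  N_1 = 4 + 4 = 8
  N_2 = 4 + 8 = 12
  N_3 = 4 + 12 = 16
So there are 16 ground terms available for substitution.
There is 1 variable to instantiate (x),  occurring in at least one literal, so different choices give different ground instances.
Number of ground instances = 16.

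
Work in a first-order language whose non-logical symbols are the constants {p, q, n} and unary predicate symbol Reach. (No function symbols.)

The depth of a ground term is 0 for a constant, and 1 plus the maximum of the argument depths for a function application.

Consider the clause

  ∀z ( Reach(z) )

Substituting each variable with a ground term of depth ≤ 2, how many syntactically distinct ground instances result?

3

Ground terms of depth ≤ 2:
  With no function symbols every ground term is a constant, so there are exactly 3 ground terms at every depth bound.
  N_0 = 3
  N_1 = 3
  N_2 = 3
  Explicitly: p, q, n.
So there are 3 ground terms available for substitution.
There is 1 variable to instantiate (z),  occurring in at least one literal, so different choices give different ground instances.
Number of ground instances = 3.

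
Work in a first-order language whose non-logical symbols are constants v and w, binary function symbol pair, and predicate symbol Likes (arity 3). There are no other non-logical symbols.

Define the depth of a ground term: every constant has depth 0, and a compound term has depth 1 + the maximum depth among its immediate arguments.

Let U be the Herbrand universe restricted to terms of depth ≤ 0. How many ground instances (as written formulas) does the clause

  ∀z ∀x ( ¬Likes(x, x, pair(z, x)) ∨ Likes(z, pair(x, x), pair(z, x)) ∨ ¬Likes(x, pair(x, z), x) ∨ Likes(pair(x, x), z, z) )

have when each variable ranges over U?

4

Ground terms of depth ≤ 0:
  Write N_k for the number of ground terms of depth ≤ k. A term of depth ≤ k is either a constant or a function symbol applied to arguments of depth ≤ k−1, so N_k = 2 + N_{k-1}^2.
  N_0 = 2
  Explicitly: v, w.
So there are 2 ground terms available for substitution.
Each of z, x ranges independently over the available ground terms, and distinct assignments produce distinct instances.
Number of ground instances = 2^2 = 4.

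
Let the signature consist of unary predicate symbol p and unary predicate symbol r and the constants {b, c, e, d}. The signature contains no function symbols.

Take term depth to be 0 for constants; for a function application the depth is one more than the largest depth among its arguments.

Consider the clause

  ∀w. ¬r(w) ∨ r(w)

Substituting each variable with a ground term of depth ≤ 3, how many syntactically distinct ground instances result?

4

Ground terms of depth ≤ 3:
  With no function symbols every ground term is a constant, so there are exactly 4 ground terms at every depth bound.
  N_0 = 4
  N_1 = 4
  N_2 = 4
  N_3 = 4
  Explicitly: b, c, e, d.
So there are 4 ground terms available for substitution.
The body mentions the single quantified variable w; since ground terms form a free algebra, no two substitutions collapse to the same formula.
Number of ground instances = 4.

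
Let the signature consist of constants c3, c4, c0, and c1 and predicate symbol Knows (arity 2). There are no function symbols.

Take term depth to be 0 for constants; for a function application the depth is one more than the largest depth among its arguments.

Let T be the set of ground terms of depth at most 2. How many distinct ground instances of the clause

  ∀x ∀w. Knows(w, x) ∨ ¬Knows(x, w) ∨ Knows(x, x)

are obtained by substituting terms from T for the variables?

16

Ground terms of depth ≤ 2:
  With no function symbols every ground term is a constant, so there are exactly 4 ground terms at every depth bound.
  N_0 = 4
  N_1 = 4
  N_2 = 4
So there are 4 ground terms available for substitution.
The clause has 2 distinct variables (x, w), each appearing in the body. In the free term algebra distinct substitutions yield syntactically distinct ground instances.
Number of ground instances = 4^2 = 16.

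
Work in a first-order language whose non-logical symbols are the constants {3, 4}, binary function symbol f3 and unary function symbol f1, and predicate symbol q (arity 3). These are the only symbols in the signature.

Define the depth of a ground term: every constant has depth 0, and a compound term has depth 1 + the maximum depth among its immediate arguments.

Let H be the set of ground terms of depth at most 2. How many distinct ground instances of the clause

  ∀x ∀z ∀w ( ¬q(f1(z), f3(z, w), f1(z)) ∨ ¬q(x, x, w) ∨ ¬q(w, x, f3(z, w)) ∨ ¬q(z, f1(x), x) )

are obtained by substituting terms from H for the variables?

Ground terms of depth ≤ 2:
  Let N_k count ground terms of depth at most k. Each non-constant term of depth ≤ k is some function symbol applied to depth-≤(k−1) arguments, giving N_k = 2 + N_{k-1}^2 + N_{k-1}.
  N_0 = 2
  N_1 = 2 + 2^2 + 2 = 8
  N_2 = 2 + 8^2 + 8 = 74
So there are 74 ground terms available for substitution.
The clause has 3 distinct variables (x, z, w), each appearing in the body. In the free term algebra distinct substitutions yield syntactically distinct ground instances.
Number of ground instances = 74^3 = 405224.

405224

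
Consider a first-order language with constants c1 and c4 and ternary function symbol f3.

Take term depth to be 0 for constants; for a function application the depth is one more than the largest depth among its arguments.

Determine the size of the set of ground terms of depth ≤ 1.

Let N_k = |{terms of depth ≤ k}|. Then N_0 = 2 and N_k = 2 + N_{k-1}^3 for k ≥ 1 (one summand per function symbol, arity giving the exponent).
N_0 = 2
N_1 = 2 + 2^3 = 10
Explicitly: c1, c4, f3(c1, c1, c1), f3(c1, c1, c4), f3(c1, c4, c1), f3(c1, c4, c4), f3(c4, c1, c1), f3(c4, c1, c4), f3(c4, c4, c1), f3(c4, c4, c4).

10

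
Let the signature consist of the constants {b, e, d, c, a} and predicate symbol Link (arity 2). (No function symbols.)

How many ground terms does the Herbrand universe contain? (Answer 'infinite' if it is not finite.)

5

There are no function symbols, so every ground term is one of the 5 constants.
The Herbrand universe is {b, e, d, c, a}, which is finite with 5 elements.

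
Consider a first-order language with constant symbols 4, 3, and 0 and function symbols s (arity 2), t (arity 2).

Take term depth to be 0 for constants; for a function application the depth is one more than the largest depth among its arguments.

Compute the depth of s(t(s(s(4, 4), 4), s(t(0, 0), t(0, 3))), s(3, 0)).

4

depth(s(4, 4)) = 1 + max(0, 0) = 1
depth(s(s(4, 4), 4)) = 1 + max(1, 0) = 2
depth(t(0, 0)) = 1 + max(0, 0) = 1
depth(t(0, 3)) = 1 + max(0, 0) = 1
depth(s(t(0, 0), t(0, 3))) = 1 + max(1, 1) = 2
depth(t(s(s(4, 4), 4), s(t(0, 0), t(0, 3)))) = 1 + max(2, 2) = 3
depth(s(3, 0)) = 1 + max(0, 0) = 1
depth(s(t(s(s(4, 4), 4), s(t(0, 0), t(0, 3))), s(3, 0))) = 1 + max(3, 1) = 4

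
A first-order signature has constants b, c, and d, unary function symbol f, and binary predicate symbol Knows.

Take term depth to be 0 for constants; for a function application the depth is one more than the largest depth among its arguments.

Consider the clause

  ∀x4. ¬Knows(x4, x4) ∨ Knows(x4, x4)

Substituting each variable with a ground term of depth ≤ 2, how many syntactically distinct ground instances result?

Ground terms of depth ≤ 2:
  Let N_k count ground terms of depth at most k. Each non-constant term of depth ≤ k is some function symbol applied to depth-≤(k−1) arguments, giving N_k = 3 + N_{k-1}.
  N_0 = 3
  N_1 = 3 + 3 = 6
  N_2 = 3 + 6 = 9
  Explicitly: b, c, d, f(b), f(c), f(d), f(f(b)), f(f(c)), f(f(d)).
So there are 9 ground terms available for substitution.
The clause has 1 distinct variable (x4), which appears in the body. In the free term algebra distinct substitutions yield syntactically distinct ground instances.
Number of ground instances = 9.

9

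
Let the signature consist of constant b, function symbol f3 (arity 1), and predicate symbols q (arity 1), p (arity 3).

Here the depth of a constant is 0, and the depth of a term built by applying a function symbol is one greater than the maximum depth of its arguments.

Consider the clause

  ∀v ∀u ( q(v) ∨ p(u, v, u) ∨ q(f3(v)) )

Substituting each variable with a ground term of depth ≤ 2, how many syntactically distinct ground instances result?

9

Ground terms of depth ≤ 2:
  Let N_k = |{terms of depth ≤ k}|. Then N_0 = 1 and N_k = 1 + N_{k-1} for k ≥ 1 (one summand per function symbol, arity giving the exponent).
  N_0 = 1
  N_1 = 1 + 1 = 2
  N_2 = 1 + 2 = 3
  Explicitly: b, f3(b), f3(f3(b)).
So there are 3 ground terms available for substitution.
Each of v, u ranges independently over the available ground terms, and distinct assignments produce distinct instances.
Number of ground instances = 3^2 = 9.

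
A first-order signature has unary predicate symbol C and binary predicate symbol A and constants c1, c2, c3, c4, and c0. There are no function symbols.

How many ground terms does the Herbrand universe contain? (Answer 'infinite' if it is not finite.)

5

There are no function symbols, so every ground term is one of the 5 constants.
The Herbrand universe is {c1, c2, c3, c4, c0}, which is finite with 5 elements.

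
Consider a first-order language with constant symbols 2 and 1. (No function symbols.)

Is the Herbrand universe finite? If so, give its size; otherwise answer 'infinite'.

2

There are no function symbols, so every ground term is one of the 2 constants.
The Herbrand universe is {2, 1}, which is finite with 2 elements.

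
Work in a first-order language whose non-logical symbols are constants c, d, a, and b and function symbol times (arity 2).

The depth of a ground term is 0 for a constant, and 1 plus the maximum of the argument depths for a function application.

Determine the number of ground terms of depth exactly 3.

162816

Count level by level. With function symbols times/2, the terms of depth ≤ k are the 4 constants together with each function applied to depth-≤(k−1) tuples, so N_k = 4 + N_{k-1}^2.
N_0 = 4
N_1 = 4 + 4^2 = 20
N_2 = 4 + 20^2 = 404
N_3 = 4 + 404^2 = 163220
Terms of depth exactly 3: N_3 − N_2 = 163220 − 404 = 162816.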